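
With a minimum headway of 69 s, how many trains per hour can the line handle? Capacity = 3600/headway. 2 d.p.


Capacity = 3600 / headway
Capacity = 3600 / 69
Capacity = 52.17 trains/hour

52.17


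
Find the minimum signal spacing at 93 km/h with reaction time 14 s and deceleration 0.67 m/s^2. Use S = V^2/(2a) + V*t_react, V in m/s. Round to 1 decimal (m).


V = 93 / 3.6 = 25.8333 m/s
Braking distance = 25.8333^2 / (2*0.67) = 498.0307 m
Sighting distance = 25.8333 * 14 = 361.6667 m
S = 498.0307 + 361.6667 = 859.7 m

859.7


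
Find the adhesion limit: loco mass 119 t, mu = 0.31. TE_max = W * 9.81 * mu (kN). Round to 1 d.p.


TE_max = W * g * mu
TE_max = 119 * 9.81 * 0.31
TE_max = 1167.39 * 0.31
TE_max = 361.9 kN

361.9


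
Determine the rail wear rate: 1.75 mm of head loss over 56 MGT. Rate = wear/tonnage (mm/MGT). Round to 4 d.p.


Wear rate = total wear / cumulative tonnage
Rate = 1.75 / 56
Rate = 0.0313 mm/MGT

0.0313


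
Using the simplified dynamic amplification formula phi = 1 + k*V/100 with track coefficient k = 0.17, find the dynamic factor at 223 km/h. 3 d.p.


phi = 1 + k * V / 100
phi = 1 + 0.17 * 223 / 100
phi = 1 + 0.3791
phi = 1.379

1.379


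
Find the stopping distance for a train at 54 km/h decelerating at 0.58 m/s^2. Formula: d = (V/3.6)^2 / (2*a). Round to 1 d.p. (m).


Convert speed: V = 54 / 3.6 = 15.0 m/s
V^2 = 225.0
d = 225.0 / (2 * 0.58)
d = 225.0 / 1.16
d = 194.0 m

194.0


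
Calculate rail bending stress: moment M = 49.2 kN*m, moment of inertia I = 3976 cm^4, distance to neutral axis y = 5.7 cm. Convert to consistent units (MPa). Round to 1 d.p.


Convert units:
M = 49.2 kN*m = 49200000 N*mm
y = 5.7 cm = 57 mm
I = 3976 cm^4 = 39760000 mm^4
sigma = 49200000 * 57 / 39760000
sigma = 70.5 MPa

70.5


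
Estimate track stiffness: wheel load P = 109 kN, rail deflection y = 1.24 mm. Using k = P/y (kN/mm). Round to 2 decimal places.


Track stiffness k = P / y
k = 109 / 1.24
k = 87.90 kN/mm

87.90


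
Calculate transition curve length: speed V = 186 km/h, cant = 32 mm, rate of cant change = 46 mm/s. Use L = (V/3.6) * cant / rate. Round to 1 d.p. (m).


Convert speed: V = 186 / 3.6 = 51.6667 m/s
L = 51.6667 * 32 / 46
L = 1653.3333 / 46
L = 35.9 m

35.9


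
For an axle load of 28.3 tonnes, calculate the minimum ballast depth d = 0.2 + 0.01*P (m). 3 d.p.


d = 0.2 + 0.01 * 28.3
d = 0.2 + 0.283
d = 0.483 m

0.483


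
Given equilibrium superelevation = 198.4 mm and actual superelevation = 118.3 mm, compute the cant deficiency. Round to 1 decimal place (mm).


Cant deficiency = equilibrium cant - actual cant
CD = 198.4 - 118.3
CD = 80.1 mm

80.1


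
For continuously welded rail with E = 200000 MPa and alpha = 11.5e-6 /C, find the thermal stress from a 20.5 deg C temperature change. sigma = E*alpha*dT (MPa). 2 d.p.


sigma = E * alpha * dT
sigma = 200000 * 11.5e-6 * 20.5
sigma = 2.3 * 20.5
sigma = 47.15 MPa

47.15


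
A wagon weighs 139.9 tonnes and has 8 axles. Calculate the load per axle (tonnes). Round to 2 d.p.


Load per axle = total weight / number of axles
Load = 139.9 / 8
Load = 17.49 tonnes

17.49


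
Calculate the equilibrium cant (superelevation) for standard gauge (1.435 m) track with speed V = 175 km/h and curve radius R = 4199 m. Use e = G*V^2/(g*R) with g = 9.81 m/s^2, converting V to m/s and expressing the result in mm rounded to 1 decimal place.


Convert speed: V = 175 / 3.6 = 48.6111 m/s
Apply formula: e = 1.435 * 48.6111^2 / (9.81 * 4199)
e = 1.435 * 2363.0401 / 41192.19
e = 0.082321 m = 82.3 mm

82.3


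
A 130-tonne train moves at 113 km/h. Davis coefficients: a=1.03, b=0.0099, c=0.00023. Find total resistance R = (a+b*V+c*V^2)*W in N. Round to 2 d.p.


b*V = 0.0099 * 113 = 1.1187
c*V^2 = 0.00023 * 12769 = 2.93687
R_per_t = 1.03 + 1.1187 + 2.93687 = 5.08557 N/t
R_total = 5.08557 * 130 = 661.12 N

661.12


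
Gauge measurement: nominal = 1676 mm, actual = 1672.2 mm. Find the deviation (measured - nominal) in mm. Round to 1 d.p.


Deviation = measured - nominal
Deviation = 1672.2 - 1676
Deviation = -3.8 mm

-3.8


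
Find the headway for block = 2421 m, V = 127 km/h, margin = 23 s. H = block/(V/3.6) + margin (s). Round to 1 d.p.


V = 127 / 3.6 = 35.2778 m/s
Block traversal time = 2421 / 35.2778 = 68.6268 s
Headway = 68.6268 + 23
Headway = 91.6 s

91.6


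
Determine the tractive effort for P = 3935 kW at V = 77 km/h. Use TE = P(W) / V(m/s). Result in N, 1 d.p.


Convert: P = 3935 kW = 3935000 W
V = 77 / 3.6 = 21.3889 m/s
TE = 3935000 / 21.3889
TE = 183974.0 N

183974.0


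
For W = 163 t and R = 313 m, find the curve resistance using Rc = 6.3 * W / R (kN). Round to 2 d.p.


Rc = 6.3 * W / R
Rc = 6.3 * 163 / 313
Rc = 1026.9 / 313
Rc = 3.28 kN

3.28


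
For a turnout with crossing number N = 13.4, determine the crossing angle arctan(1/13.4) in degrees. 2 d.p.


1/N = 1/13.4 = 0.074627
angle = arctan(0.074627) = 0.074489 rad
angle = 0.074489 * 180/pi = 4.27 degrees

4.27


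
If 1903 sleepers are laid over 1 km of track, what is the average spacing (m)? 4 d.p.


Spacing = 1000 m / number of sleepers
Spacing = 1000 / 1903
Spacing = 0.5255 m

0.5255


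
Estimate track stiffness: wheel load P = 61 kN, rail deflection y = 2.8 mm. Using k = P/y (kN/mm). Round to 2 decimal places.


Track stiffness k = P / y
k = 61 / 2.8
k = 21.79 kN/mm

21.79


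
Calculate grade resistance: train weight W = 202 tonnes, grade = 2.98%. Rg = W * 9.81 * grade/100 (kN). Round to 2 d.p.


Rg = W * 9.81 * grade / 100
Rg = 202 * 9.81 * 2.98 / 100
Rg = 1981.62 * 0.0298
Rg = 59.05 kN

59.05


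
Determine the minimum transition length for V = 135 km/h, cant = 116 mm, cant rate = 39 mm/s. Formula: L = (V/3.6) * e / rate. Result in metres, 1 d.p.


Convert speed: V = 135 / 3.6 = 37.5 m/s
L = 37.5 * 116 / 39
L = 4350.0 / 39
L = 111.5 m

111.5


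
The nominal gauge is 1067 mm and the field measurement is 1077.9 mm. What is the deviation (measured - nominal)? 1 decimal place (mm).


Deviation = measured - nominal
Deviation = 1077.9 - 1067
Deviation = 10.9 mm

10.9


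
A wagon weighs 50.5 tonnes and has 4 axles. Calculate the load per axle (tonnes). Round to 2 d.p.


Load per axle = total weight / number of axles
Load = 50.5 / 4
Load = 12.63 tonnes

12.63


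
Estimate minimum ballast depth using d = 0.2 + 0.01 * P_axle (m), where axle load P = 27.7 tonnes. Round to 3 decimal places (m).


d = 0.2 + 0.01 * 27.7
d = 0.2 + 0.277
d = 0.477 m

0.477


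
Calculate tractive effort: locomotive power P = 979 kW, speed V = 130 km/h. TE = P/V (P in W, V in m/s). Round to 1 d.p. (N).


Convert: P = 979 kW = 979000 W
V = 130 / 3.6 = 36.1111 m/s
TE = 979000 / 36.1111
TE = 27110.8 N

27110.8


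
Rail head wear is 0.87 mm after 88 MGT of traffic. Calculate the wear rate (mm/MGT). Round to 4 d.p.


Wear rate = total wear / cumulative tonnage
Rate = 0.87 / 88
Rate = 0.0099 mm/MGT

0.0099


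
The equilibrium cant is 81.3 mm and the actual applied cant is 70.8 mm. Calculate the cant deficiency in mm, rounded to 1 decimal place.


Cant deficiency = equilibrium cant - actual cant
CD = 81.3 - 70.8
CD = 10.5 mm

10.5


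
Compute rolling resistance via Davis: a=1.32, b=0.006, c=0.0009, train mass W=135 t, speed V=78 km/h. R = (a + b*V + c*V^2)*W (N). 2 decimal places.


b*V = 0.006 * 78 = 0.468
c*V^2 = 0.0009 * 6084 = 5.4756
R_per_t = 1.32 + 0.468 + 5.4756 = 7.2636 N/t
R_total = 7.2636 * 135 = 980.59 N

980.59


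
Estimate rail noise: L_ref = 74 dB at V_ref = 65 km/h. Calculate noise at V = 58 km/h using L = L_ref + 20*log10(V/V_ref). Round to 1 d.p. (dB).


V/V_ref = 58 / 65 = 0.892308
log10(0.892308) = -0.049485
20 * -0.049485 = -0.9897
L = 74 + -0.9897 = 73.0 dB

73.0


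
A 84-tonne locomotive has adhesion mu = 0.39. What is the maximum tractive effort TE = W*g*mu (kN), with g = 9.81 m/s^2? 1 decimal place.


TE_max = W * g * mu
TE_max = 84 * 9.81 * 0.39
TE_max = 824.04 * 0.39
TE_max = 321.4 kN

321.4


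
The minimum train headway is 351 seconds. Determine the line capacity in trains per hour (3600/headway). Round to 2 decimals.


Capacity = 3600 / headway
Capacity = 3600 / 351
Capacity = 10.26 trains/hour

10.26


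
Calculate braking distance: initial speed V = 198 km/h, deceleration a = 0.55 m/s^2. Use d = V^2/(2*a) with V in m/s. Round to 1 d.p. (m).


Convert speed: V = 198 / 3.6 = 55.0 m/s
V^2 = 3025.0
d = 3025.0 / (2 * 0.55)
d = 3025.0 / 1.1
d = 2750.0 m

2750.0


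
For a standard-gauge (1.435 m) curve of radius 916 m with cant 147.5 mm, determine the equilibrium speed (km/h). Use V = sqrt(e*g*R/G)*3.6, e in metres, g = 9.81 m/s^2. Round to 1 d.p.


Convert cant: e = 147.5 mm = 0.1475 m
V_ms = sqrt(0.1475 * 9.81 * 916 / 1.435)
V_ms = sqrt(923.643972) = 30.3915 m/s
V = 30.3915 * 3.6 = 109.4 km/h

109.4


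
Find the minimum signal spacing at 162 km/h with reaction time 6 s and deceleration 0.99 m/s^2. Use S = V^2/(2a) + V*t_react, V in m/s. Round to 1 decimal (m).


V = 162 / 3.6 = 45.0 m/s
Braking distance = 45.0^2 / (2*0.99) = 1022.7273 m
Sighting distance = 45.0 * 6 = 270.0 m
S = 1022.7273 + 270.0 = 1292.7 m

1292.7


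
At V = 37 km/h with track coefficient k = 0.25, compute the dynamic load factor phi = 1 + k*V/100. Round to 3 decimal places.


phi = 1 + k * V / 100
phi = 1 + 0.25 * 37 / 100
phi = 1 + 0.0925
phi = 1.093

1.093


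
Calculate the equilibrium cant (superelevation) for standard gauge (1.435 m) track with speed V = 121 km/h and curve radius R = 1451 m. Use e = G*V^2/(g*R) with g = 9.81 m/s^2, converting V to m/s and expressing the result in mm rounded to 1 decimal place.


Convert speed: V = 121 / 3.6 = 33.6111 m/s
Apply formula: e = 1.435 * 33.6111^2 / (9.81 * 1451)
e = 1.435 * 1129.7068 / 14234.31
e = 0.113889 m = 113.9 mm

113.9


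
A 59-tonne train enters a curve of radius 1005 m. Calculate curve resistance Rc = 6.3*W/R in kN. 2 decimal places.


Rc = 6.3 * W / R
Rc = 6.3 * 59 / 1005
Rc = 371.7 / 1005
Rc = 0.37 kN

0.37


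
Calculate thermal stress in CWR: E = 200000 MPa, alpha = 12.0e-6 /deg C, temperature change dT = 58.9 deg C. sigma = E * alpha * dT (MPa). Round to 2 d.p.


sigma = E * alpha * dT
sigma = 200000 * 12.0e-6 * 58.9
sigma = 2.4 * 58.9
sigma = 141.36 MPa

141.36


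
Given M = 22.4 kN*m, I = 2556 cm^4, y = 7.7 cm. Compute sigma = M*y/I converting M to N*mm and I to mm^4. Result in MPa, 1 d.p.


Convert units:
M = 22.4 kN*m = 22400000 N*mm
y = 7.7 cm = 77 mm
I = 2556 cm^4 = 25560000 mm^4
sigma = 22400000 * 77 / 25560000
sigma = 67.5 MPa

67.5


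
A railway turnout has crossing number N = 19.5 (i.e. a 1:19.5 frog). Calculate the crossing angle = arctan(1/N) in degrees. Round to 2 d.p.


1/N = 1/19.5 = 0.051282
angle = arctan(0.051282) = 0.051237 rad
angle = 0.051237 * 180/pi = 2.94 degrees

2.94


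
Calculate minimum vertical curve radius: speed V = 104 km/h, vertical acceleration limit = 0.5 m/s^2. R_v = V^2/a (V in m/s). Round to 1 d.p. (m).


Convert speed: V = 104 / 3.6 = 28.8889 m/s
V^2 = 834.5679 m^2/s^2
R_v = 834.5679 / 0.5
R_v = 1669.1 m

1669.1


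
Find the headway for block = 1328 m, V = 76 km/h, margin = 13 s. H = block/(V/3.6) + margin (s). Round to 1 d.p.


V = 76 / 3.6 = 21.1111 m/s
Block traversal time = 1328 / 21.1111 = 62.9053 s
Headway = 62.9053 + 13
Headway = 75.9 s

75.9


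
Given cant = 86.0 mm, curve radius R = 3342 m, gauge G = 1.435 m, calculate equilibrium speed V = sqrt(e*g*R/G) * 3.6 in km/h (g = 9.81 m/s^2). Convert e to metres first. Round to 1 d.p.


Convert cant: e = 86.0 mm = 0.0860 m
V_ms = sqrt(0.0860 * 9.81 * 3342 / 1.435)
V_ms = sqrt(1964.81653) = 44.3263 m/s
V = 44.3263 * 3.6 = 159.6 km/h

159.6


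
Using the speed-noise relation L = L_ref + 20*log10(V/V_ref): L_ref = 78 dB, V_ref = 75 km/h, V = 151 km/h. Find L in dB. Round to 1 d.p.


V/V_ref = 151 / 75 = 2.013333
log10(2.013333) = 0.303916
20 * 0.303916 = 6.0783
L = 78 + 6.0783 = 84.1 dB

84.1


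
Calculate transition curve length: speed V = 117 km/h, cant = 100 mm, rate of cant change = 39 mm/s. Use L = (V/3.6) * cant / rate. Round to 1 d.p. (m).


Convert speed: V = 117 / 3.6 = 32.5 m/s
L = 32.5 * 100 / 39
L = 3250.0 / 39
L = 83.3 m

83.3


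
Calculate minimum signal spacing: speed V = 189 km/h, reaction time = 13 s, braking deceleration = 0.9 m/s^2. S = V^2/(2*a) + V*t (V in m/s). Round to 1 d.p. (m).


V = 189 / 3.6 = 52.5 m/s
Braking distance = 52.5^2 / (2*0.9) = 1531.25 m
Sighting distance = 52.5 * 13 = 682.5 m
S = 1531.25 + 682.5 = 2213.8 m

2213.8


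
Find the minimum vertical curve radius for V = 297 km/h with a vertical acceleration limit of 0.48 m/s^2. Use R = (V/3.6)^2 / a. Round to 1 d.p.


Convert speed: V = 297 / 3.6 = 82.5 m/s
V^2 = 6806.25 m^2/s^2
R_v = 6806.25 / 0.48
R_v = 14179.7 m

14179.7


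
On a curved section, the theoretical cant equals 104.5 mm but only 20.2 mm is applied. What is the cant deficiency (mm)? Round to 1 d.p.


Cant deficiency = equilibrium cant - actual cant
CD = 104.5 - 20.2
CD = 84.3 mm

84.3


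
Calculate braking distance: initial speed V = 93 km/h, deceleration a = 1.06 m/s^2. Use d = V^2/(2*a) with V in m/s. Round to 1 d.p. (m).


Convert speed: V = 93 / 3.6 = 25.8333 m/s
V^2 = 667.3611
d = 667.3611 / (2 * 1.06)
d = 667.3611 / 2.12
d = 314.8 m

314.8


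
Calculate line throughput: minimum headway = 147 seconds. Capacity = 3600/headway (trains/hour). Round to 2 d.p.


Capacity = 3600 / headway
Capacity = 3600 / 147
Capacity = 24.49 trains/hour

24.49


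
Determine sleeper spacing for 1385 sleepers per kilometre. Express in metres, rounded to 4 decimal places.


Spacing = 1000 m / number of sleepers
Spacing = 1000 / 1385
Spacing = 0.7220 m

0.7220


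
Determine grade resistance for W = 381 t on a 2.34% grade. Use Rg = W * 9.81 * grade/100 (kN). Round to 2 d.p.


Rg = W * 9.81 * grade / 100
Rg = 381 * 9.81 * 2.34 / 100
Rg = 3737.61 * 0.0234
Rg = 87.46 kN

87.46


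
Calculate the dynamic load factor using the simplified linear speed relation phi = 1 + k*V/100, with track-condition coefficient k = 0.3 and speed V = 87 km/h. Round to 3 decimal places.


phi = 1 + k * V / 100
phi = 1 + 0.3 * 87 / 100
phi = 1 + 0.261
phi = 1.261

1.261


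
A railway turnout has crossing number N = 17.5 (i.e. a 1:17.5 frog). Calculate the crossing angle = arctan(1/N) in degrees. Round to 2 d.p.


1/N = 1/17.5 = 0.057143
angle = arctan(0.057143) = 0.057081 rad
angle = 0.057081 * 180/pi = 3.27 degrees

3.27


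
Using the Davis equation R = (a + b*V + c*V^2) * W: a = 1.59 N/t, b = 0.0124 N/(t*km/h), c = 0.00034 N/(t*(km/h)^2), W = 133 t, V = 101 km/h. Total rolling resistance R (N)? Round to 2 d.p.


b*V = 0.0124 * 101 = 1.2524
c*V^2 = 0.00034 * 10201 = 3.46834
R_per_t = 1.59 + 1.2524 + 3.46834 = 6.31074 N/t
R_total = 6.31074 * 133 = 839.33 N

839.33


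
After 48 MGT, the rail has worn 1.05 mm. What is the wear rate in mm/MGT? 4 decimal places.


Wear rate = total wear / cumulative tonnage
Rate = 1.05 / 48
Rate = 0.0219 mm/MGT

0.0219


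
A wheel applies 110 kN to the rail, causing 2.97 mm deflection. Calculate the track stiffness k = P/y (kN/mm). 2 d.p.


Track stiffness k = P / y
k = 110 / 2.97
k = 37.04 kN/mm

37.04


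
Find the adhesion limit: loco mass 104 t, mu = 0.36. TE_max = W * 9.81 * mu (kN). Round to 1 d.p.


TE_max = W * g * mu
TE_max = 104 * 9.81 * 0.36
TE_max = 1020.24 * 0.36
TE_max = 367.3 kN

367.3


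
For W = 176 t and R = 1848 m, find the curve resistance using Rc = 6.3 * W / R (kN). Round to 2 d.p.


Rc = 6.3 * W / R
Rc = 6.3 * 176 / 1848
Rc = 1108.8 / 1848
Rc = 0.60 kN

0.60


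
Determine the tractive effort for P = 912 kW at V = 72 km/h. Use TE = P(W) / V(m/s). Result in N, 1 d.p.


Convert: P = 912 kW = 912000 W
V = 72 / 3.6 = 20.0 m/s
TE = 912000 / 20.0
TE = 45600.0 N

45600.0


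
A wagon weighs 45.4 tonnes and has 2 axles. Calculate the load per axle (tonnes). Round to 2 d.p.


Load per axle = total weight / number of axles
Load = 45.4 / 2
Load = 22.70 tonnes

22.70


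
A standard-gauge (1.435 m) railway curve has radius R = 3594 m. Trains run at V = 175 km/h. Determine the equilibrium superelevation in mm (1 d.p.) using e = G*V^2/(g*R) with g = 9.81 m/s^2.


Convert speed: V = 175 / 3.6 = 48.6111 m/s
Apply formula: e = 1.435 * 48.6111^2 / (9.81 * 3594)
e = 1.435 * 2363.0401 / 35257.14
e = 0.096178 m = 96.2 mm

96.2


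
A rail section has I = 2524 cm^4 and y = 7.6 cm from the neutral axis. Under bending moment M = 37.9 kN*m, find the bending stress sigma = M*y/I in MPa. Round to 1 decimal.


Convert units:
M = 37.9 kN*m = 37900000 N*mm
y = 7.6 cm = 76 mm
I = 2524 cm^4 = 25240000 mm^4
sigma = 37900000 * 76 / 25240000
sigma = 114.1 MPa

114.1


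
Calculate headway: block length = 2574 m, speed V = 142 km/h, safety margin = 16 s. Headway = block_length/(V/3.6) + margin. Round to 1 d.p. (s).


V = 142 / 3.6 = 39.4444 m/s
Block traversal time = 2574 / 39.4444 = 65.2563 s
Headway = 65.2563 + 16
Headway = 81.3 s

81.3


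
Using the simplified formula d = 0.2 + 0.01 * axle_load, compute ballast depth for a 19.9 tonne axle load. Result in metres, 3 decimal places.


d = 0.2 + 0.01 * 19.9
d = 0.2 + 0.199
d = 0.399 m

0.399


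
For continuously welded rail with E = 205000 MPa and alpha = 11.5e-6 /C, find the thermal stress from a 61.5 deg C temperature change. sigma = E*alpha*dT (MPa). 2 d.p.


sigma = E * alpha * dT
sigma = 205000 * 11.5e-6 * 61.5
sigma = 2.3575 * 61.5
sigma = 144.99 MPa

144.99


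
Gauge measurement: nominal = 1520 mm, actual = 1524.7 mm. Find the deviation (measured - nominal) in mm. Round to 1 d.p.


Deviation = measured - nominal
Deviation = 1524.7 - 1520
Deviation = 4.7 mm

4.7


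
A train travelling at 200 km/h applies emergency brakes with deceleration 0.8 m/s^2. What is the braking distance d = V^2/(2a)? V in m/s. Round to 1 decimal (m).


Convert speed: V = 200 / 3.6 = 55.5556 m/s
V^2 = 3086.4198
d = 3086.4198 / (2 * 0.8)
d = 3086.4198 / 1.6
d = 1929.0 m

1929.0


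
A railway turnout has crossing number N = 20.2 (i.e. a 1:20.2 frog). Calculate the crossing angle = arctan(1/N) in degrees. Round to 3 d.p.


1/N = 1/20.2 = 0.049505
angle = arctan(0.049505) = 0.049465 rad
angle = 0.049465 * 180/pi = 2.834 degrees

2.834


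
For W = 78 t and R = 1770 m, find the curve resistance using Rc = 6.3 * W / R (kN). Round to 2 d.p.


Rc = 6.3 * W / R
Rc = 6.3 * 78 / 1770
Rc = 491.4 / 1770
Rc = 0.28 kN

0.28


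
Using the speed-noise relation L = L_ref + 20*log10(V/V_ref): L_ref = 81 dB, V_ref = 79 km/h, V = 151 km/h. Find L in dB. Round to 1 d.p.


V/V_ref = 151 / 79 = 1.911392
log10(1.911392) = 0.28135
20 * 0.28135 = 5.627
L = 81 + 5.627 = 86.6 dB

86.6


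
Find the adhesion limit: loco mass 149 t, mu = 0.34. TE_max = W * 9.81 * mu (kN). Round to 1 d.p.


TE_max = W * g * mu
TE_max = 149 * 9.81 * 0.34
TE_max = 1461.69 * 0.34
TE_max = 497.0 kN

497.0


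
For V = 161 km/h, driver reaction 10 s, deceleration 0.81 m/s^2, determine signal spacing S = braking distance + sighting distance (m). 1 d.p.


V = 161 / 3.6 = 44.7222 m/s
Braking distance = 44.7222^2 / (2*0.81) = 1234.6155 m
Sighting distance = 44.7222 * 10 = 447.2222 m
S = 1234.6155 + 447.2222 = 1681.8 m

1681.8


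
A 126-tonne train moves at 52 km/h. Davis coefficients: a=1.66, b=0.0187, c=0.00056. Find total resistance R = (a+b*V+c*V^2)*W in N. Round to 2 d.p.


b*V = 0.0187 * 52 = 0.9724
c*V^2 = 0.00056 * 2704 = 1.51424
R_per_t = 1.66 + 0.9724 + 1.51424 = 4.14664 N/t
R_total = 4.14664 * 126 = 522.48 N

522.48


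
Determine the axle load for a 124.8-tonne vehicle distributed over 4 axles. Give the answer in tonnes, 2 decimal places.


Load per axle = total weight / number of axles
Load = 124.8 / 4
Load = 31.20 tonnes

31.20


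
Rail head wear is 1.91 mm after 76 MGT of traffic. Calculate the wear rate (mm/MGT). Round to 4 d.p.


Wear rate = total wear / cumulative tonnage
Rate = 1.91 / 76
Rate = 0.0251 mm/MGT

0.0251


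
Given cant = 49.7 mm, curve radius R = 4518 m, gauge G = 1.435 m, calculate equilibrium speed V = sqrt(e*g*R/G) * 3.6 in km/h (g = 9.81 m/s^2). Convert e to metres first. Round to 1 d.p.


Convert cant: e = 49.7 mm = 0.0497 m
V_ms = sqrt(0.0497 * 9.81 * 4518 / 1.435)
V_ms = sqrt(1535.040088) = 39.1796 m/s
V = 39.1796 * 3.6 = 141.0 km/h

141.0


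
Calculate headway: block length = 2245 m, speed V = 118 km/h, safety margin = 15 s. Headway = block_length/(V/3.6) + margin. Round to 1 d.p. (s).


V = 118 / 3.6 = 32.7778 m/s
Block traversal time = 2245 / 32.7778 = 68.4915 s
Headway = 68.4915 + 15
Headway = 83.5 s

83.5


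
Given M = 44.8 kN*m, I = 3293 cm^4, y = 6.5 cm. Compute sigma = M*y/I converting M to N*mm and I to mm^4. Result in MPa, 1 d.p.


Convert units:
M = 44.8 kN*m = 44800000 N*mm
y = 6.5 cm = 65 mm
I = 3293 cm^4 = 32930000 mm^4
sigma = 44800000 * 65 / 32930000
sigma = 88.4 MPa

88.4


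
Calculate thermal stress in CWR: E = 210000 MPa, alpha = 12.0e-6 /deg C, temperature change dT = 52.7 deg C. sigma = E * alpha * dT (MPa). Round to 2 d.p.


sigma = E * alpha * dT
sigma = 210000 * 12.0e-6 * 52.7
sigma = 2.52 * 52.7
sigma = 132.80 MPa

132.80


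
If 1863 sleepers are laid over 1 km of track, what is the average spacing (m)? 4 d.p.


Spacing = 1000 m / number of sleepers
Spacing = 1000 / 1863
Spacing = 0.5368 m

0.5368


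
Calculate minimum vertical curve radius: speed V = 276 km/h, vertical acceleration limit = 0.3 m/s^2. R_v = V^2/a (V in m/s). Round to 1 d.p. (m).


Convert speed: V = 276 / 3.6 = 76.6667 m/s
V^2 = 5877.7778 m^2/s^2
R_v = 5877.7778 / 0.3
R_v = 19592.6 m

19592.6


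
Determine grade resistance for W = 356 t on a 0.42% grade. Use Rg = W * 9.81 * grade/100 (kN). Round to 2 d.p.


Rg = W * 9.81 * grade / 100
Rg = 356 * 9.81 * 0.42 / 100
Rg = 3492.36 * 0.0042
Rg = 14.67 kN

14.67


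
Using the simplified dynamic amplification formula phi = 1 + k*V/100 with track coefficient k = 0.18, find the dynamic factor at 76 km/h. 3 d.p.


phi = 1 + k * V / 100
phi = 1 + 0.18 * 76 / 100
phi = 1 + 0.1368
phi = 1.137

1.137


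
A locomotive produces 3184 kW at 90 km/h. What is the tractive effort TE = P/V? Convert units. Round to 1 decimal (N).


Convert: P = 3184 kW = 3184000 W
V = 90 / 3.6 = 25.0 m/s
TE = 3184000 / 25.0
TE = 127360.0 N

127360.0


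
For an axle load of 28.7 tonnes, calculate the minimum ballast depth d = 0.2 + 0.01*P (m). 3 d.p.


d = 0.2 + 0.01 * 28.7
d = 0.2 + 0.287
d = 0.487 m

0.487


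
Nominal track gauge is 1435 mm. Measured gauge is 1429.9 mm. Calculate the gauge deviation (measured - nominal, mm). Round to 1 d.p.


Deviation = measured - nominal
Deviation = 1429.9 - 1435
Deviation = -5.1 mm

-5.1


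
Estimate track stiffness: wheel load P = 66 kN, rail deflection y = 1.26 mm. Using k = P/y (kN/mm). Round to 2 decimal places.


Track stiffness k = P / y
k = 66 / 1.26
k = 52.38 kN/mm

52.38


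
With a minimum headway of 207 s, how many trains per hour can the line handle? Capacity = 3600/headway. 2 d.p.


Capacity = 3600 / headway
Capacity = 3600 / 207
Capacity = 17.39 trains/hour

17.39


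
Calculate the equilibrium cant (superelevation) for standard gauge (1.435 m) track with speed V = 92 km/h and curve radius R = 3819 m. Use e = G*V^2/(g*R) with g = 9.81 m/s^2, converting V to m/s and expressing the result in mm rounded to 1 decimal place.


Convert speed: V = 92 / 3.6 = 25.5556 m/s
Apply formula: e = 1.435 * 25.5556^2 / (9.81 * 3819)
e = 1.435 * 653.0864 / 37464.39
e = 0.025015 m = 25.0 mm

25.0


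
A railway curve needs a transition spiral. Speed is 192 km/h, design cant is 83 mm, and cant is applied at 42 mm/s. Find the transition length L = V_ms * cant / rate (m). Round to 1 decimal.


Convert speed: V = 192 / 3.6 = 53.3333 m/s
L = 53.3333 * 83 / 42
L = 4426.6667 / 42
L = 105.4 m

105.4


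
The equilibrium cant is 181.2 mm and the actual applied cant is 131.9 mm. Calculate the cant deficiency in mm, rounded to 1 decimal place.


Cant deficiency = equilibrium cant - actual cant
CD = 181.2 - 131.9
CD = 49.3 mm

49.3


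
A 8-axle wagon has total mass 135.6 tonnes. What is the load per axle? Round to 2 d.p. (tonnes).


Load per axle = total weight / number of axles
Load = 135.6 / 8
Load = 16.95 tonnes

16.95


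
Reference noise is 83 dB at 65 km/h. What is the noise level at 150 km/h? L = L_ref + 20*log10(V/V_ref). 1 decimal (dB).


V/V_ref = 150 / 65 = 2.307692
log10(2.307692) = 0.363178
20 * 0.363178 = 7.2636
L = 83 + 7.2636 = 90.3 dB

90.3


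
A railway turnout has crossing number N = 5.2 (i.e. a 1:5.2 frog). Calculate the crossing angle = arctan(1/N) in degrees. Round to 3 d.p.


1/N = 1/5.2 = 0.192308
angle = arctan(0.192308) = 0.189988 rad
angle = 0.189988 * 180/pi = 10.886 degrees

10.886


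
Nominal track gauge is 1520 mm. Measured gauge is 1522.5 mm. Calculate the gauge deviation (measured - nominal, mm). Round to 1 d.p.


Deviation = measured - nominal
Deviation = 1522.5 - 1520
Deviation = 2.5 mm

2.5


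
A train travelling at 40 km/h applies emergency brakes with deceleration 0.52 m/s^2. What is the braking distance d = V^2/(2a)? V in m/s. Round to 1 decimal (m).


Convert speed: V = 40 / 3.6 = 11.1111 m/s
V^2 = 123.4568
d = 123.4568 / (2 * 0.52)
d = 123.4568 / 1.04
d = 118.7 m

118.7


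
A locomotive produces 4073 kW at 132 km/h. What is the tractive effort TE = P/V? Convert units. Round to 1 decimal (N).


Convert: P = 4073 kW = 4073000 W
V = 132 / 3.6 = 36.6667 m/s
TE = 4073000 / 36.6667
TE = 111081.8 N

111081.8


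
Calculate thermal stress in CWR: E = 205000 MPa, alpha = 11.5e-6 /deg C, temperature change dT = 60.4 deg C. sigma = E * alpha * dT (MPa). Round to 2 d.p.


sigma = E * alpha * dT
sigma = 205000 * 11.5e-6 * 60.4
sigma = 2.3575 * 60.4
sigma = 142.39 MPa

142.39


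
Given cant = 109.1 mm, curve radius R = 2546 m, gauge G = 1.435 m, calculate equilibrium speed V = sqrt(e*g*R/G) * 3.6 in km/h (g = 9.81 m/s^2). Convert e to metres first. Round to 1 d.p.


Convert cant: e = 109.1 mm = 0.1091 m
V_ms = sqrt(0.1091 * 9.81 * 2546 / 1.435)
V_ms = sqrt(1898.891962) = 43.5763 m/s
V = 43.5763 * 3.6 = 156.9 km/h

156.9


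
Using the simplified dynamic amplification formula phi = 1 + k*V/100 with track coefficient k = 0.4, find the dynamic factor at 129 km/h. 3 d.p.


phi = 1 + k * V / 100
phi = 1 + 0.4 * 129 / 100
phi = 1 + 0.516
phi = 1.516

1.516


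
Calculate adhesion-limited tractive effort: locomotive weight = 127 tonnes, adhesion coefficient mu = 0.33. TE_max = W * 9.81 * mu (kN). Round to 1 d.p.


TE_max = W * g * mu
TE_max = 127 * 9.81 * 0.33
TE_max = 1245.87 * 0.33
TE_max = 411.1 kN

411.1


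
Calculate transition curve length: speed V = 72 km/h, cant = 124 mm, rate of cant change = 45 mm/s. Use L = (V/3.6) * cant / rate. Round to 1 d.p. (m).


Convert speed: V = 72 / 3.6 = 20.0 m/s
L = 20.0 * 124 / 45
L = 2480.0 / 45
L = 55.1 m

55.1


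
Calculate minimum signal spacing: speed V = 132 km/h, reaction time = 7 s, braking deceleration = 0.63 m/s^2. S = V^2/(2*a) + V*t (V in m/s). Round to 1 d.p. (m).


V = 132 / 3.6 = 36.6667 m/s
Braking distance = 36.6667^2 / (2*0.63) = 1067.0194 m
Sighting distance = 36.6667 * 7 = 256.6667 m
S = 1067.0194 + 256.6667 = 1323.7 m

1323.7


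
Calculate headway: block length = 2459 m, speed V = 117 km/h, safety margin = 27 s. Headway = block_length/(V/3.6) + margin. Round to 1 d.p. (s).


V = 117 / 3.6 = 32.5 m/s
Block traversal time = 2459 / 32.5 = 75.6615 s
Headway = 75.6615 + 27
Headway = 102.7 s

102.7


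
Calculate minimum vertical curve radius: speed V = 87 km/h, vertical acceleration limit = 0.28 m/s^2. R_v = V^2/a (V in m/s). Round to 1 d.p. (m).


Convert speed: V = 87 / 3.6 = 24.1667 m/s
V^2 = 584.0278 m^2/s^2
R_v = 584.0278 / 0.28
R_v = 2085.8 m

2085.8


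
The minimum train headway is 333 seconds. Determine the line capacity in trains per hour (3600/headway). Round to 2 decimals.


Capacity = 3600 / headway
Capacity = 3600 / 333
Capacity = 10.81 trains/hour

10.81


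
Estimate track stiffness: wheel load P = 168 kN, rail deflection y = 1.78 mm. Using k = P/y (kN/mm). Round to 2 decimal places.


Track stiffness k = P / y
k = 168 / 1.78
k = 94.38 kN/mm

94.38


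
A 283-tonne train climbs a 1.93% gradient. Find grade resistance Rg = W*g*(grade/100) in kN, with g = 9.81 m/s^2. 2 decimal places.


Rg = W * 9.81 * grade / 100
Rg = 283 * 9.81 * 1.93 / 100
Rg = 2776.23 * 0.0193
Rg = 53.58 kN

53.58


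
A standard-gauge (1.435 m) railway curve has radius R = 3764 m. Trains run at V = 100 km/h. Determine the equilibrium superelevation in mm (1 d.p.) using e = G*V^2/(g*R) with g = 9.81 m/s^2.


Convert speed: V = 100 / 3.6 = 27.7778 m/s
Apply formula: e = 1.435 * 27.7778^2 / (9.81 * 3764)
e = 1.435 * 771.6049 / 36924.84
e = 0.029987 m = 30.0 mm

30.0


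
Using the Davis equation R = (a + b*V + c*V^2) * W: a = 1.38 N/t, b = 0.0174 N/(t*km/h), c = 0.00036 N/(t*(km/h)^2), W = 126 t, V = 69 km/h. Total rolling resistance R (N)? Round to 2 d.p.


b*V = 0.0174 * 69 = 1.2006
c*V^2 = 0.00036 * 4761 = 1.71396
R_per_t = 1.38 + 1.2006 + 1.71396 = 4.29456 N/t
R_total = 4.29456 * 126 = 541.11 N

541.11


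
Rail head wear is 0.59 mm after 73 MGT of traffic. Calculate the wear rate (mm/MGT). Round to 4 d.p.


Wear rate = total wear / cumulative tonnage
Rate = 0.59 / 73
Rate = 0.0081 mm/MGT

0.0081


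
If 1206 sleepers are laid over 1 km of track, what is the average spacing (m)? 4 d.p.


Spacing = 1000 m / number of sleepers
Spacing = 1000 / 1206
Spacing = 0.8292 m

0.8292


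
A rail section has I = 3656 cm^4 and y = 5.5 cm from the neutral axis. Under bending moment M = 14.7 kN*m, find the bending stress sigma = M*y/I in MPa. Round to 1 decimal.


Convert units:
M = 14.7 kN*m = 14700000 N*mm
y = 5.5 cm = 55 mm
I = 3656 cm^4 = 36560000 mm^4
sigma = 14700000 * 55 / 36560000
sigma = 22.1 MPa

22.1


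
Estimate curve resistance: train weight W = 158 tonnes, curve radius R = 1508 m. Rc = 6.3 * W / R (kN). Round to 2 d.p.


Rc = 6.3 * W / R
Rc = 6.3 * 158 / 1508
Rc = 995.4 / 1508
Rc = 0.66 kN

0.66


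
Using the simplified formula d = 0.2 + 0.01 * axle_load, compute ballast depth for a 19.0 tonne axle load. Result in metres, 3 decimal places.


d = 0.2 + 0.01 * 19.0
d = 0.2 + 0.19
d = 0.390 m

0.390


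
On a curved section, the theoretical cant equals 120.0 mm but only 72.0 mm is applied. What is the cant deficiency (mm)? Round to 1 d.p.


Cant deficiency = equilibrium cant - actual cant
CD = 120.0 - 72.0
CD = 48.0 mm

48.0


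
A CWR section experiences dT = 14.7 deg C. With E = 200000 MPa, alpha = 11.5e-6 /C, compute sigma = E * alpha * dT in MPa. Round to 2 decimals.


sigma = E * alpha * dT
sigma = 200000 * 11.5e-6 * 14.7
sigma = 2.3 * 14.7
sigma = 33.81 MPa

33.81


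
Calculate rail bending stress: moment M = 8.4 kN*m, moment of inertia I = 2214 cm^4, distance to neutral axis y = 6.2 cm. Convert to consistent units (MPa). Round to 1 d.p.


Convert units:
M = 8.4 kN*m = 8400000 N*mm
y = 6.2 cm = 62 mm
I = 2214 cm^4 = 22140000 mm^4
sigma = 8400000 * 62 / 22140000
sigma = 23.5 MPa

23.5


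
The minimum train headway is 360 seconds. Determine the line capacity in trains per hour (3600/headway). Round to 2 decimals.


Capacity = 3600 / headway
Capacity = 3600 / 360
Capacity = 10.00 trains/hour

10.00


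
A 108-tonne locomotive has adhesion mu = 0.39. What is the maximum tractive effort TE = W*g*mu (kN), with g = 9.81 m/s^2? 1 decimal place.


TE_max = W * g * mu
TE_max = 108 * 9.81 * 0.39
TE_max = 1059.48 * 0.39
TE_max = 413.2 kN

413.2


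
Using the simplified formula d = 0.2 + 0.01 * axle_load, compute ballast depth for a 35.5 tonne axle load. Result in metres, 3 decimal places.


d = 0.2 + 0.01 * 35.5
d = 0.2 + 0.355
d = 0.555 m

0.555


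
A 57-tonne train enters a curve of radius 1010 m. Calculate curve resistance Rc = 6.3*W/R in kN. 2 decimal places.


Rc = 6.3 * W / R
Rc = 6.3 * 57 / 1010
Rc = 359.1 / 1010
Rc = 0.36 kN

0.36


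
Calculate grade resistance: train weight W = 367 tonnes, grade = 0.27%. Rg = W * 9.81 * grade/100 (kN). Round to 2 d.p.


Rg = W * 9.81 * grade / 100
Rg = 367 * 9.81 * 0.27 / 100
Rg = 3600.27 * 0.0027
Rg = 9.72 kN

9.72


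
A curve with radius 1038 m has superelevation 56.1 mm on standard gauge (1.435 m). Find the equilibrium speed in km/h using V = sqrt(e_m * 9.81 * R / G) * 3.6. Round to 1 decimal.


Convert cant: e = 56.1 mm = 0.0561 m
V_ms = sqrt(0.0561 * 9.81 * 1038 / 1.435)
V_ms = sqrt(398.086382) = 19.9521 m/s
V = 19.9521 * 3.6 = 71.8 km/h

71.8


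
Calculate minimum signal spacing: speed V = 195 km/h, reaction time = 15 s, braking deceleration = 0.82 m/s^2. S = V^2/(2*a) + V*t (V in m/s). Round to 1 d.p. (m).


V = 195 / 3.6 = 54.1667 m/s
Braking distance = 54.1667^2 / (2*0.82) = 1789.0413 m
Sighting distance = 54.1667 * 15 = 812.5 m
S = 1789.0413 + 812.5 = 2601.5 m

2601.5


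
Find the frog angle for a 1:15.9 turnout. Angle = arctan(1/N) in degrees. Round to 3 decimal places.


1/N = 1/15.9 = 0.062893
angle = arctan(0.062893) = 0.06281 rad
angle = 0.06281 * 180/pi = 3.599 degrees

3.599


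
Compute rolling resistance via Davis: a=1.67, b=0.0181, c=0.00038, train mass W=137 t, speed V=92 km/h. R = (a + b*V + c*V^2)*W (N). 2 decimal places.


b*V = 0.0181 * 92 = 1.6652
c*V^2 = 0.00038 * 8464 = 3.21632
R_per_t = 1.67 + 1.6652 + 3.21632 = 6.55152 N/t
R_total = 6.55152 * 137 = 897.56 N

897.56


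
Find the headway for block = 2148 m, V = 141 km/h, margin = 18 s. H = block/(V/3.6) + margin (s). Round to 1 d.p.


V = 141 / 3.6 = 39.1667 m/s
Block traversal time = 2148 / 39.1667 = 54.8426 s
Headway = 54.8426 + 18
Headway = 72.8 s

72.8


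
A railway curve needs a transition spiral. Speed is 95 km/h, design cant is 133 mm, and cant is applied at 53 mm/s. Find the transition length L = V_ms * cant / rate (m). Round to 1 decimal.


Convert speed: V = 95 / 3.6 = 26.3889 m/s
L = 26.3889 * 133 / 53
L = 3509.7222 / 53
L = 66.2 m

66.2


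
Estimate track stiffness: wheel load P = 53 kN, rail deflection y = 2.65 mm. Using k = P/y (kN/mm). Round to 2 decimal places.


Track stiffness k = P / y
k = 53 / 2.65
k = 20.00 kN/mm

20.00


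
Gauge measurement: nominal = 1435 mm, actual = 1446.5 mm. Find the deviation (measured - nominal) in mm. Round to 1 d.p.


Deviation = measured - nominal
Deviation = 1446.5 - 1435
Deviation = 11.5 mm

11.5


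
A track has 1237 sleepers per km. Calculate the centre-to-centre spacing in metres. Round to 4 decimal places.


Spacing = 1000 m / number of sleepers
Spacing = 1000 / 1237
Spacing = 0.8084 m

0.8084


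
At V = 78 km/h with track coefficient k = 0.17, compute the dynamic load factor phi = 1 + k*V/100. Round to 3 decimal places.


phi = 1 + k * V / 100
phi = 1 + 0.17 * 78 / 100
phi = 1 + 0.1326
phi = 1.133

1.133


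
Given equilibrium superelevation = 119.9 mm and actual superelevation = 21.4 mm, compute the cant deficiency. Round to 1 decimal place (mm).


Cant deficiency = equilibrium cant - actual cant
CD = 119.9 - 21.4
CD = 98.5 mm

98.5


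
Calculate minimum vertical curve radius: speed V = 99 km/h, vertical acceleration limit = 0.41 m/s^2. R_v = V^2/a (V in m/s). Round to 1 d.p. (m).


Convert speed: V = 99 / 3.6 = 27.5 m/s
V^2 = 756.25 m^2/s^2
R_v = 756.25 / 0.41
R_v = 1844.5 m

1844.5


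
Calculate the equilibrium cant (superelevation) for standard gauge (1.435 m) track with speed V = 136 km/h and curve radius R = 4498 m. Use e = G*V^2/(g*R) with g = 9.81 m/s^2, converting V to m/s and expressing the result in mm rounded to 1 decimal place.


Convert speed: V = 136 / 3.6 = 37.7778 m/s
Apply formula: e = 1.435 * 37.7778^2 / (9.81 * 4498)
e = 1.435 * 1427.1605 / 44125.38
e = 0.046413 m = 46.4 mm

46.4


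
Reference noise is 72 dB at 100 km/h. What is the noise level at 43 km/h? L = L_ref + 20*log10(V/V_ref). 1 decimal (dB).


V/V_ref = 43 / 100 = 0.43
log10(0.43) = -0.366532
20 * -0.366532 = -7.3306
L = 72 + -7.3306 = 64.7 dB

64.7


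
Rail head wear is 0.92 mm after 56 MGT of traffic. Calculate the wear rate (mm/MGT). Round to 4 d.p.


Wear rate = total wear / cumulative tonnage
Rate = 0.92 / 56
Rate = 0.0164 mm/MGT

0.0164


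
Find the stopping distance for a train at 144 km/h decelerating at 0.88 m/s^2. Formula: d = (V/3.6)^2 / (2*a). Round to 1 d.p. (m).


Convert speed: V = 144 / 3.6 = 40.0 m/s
V^2 = 1600.0
d = 1600.0 / (2 * 0.88)
d = 1600.0 / 1.76
d = 909.1 m

909.1


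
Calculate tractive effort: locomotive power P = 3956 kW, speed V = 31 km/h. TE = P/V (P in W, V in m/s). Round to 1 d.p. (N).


Convert: P = 3956 kW = 3956000 W
V = 31 / 3.6 = 8.6111 m/s
TE = 3956000 / 8.6111
TE = 459406.5 N

459406.5


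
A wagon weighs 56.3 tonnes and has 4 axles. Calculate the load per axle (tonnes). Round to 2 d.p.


Load per axle = total weight / number of axles
Load = 56.3 / 4
Load = 14.08 tonnes

14.08


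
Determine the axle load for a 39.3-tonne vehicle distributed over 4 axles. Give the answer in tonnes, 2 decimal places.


Load per axle = total weight / number of axles
Load = 39.3 / 4
Load = 9.83 tonnes

9.83


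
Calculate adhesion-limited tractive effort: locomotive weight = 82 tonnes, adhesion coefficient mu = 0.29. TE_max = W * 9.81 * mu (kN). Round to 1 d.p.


TE_max = W * g * mu
TE_max = 82 * 9.81 * 0.29
TE_max = 804.42 * 0.29
TE_max = 233.3 kN

233.3


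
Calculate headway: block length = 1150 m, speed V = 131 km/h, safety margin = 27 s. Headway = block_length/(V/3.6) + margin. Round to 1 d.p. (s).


V = 131 / 3.6 = 36.3889 m/s
Block traversal time = 1150 / 36.3889 = 31.6031 s
Headway = 31.6031 + 27
Headway = 58.6 s

58.6


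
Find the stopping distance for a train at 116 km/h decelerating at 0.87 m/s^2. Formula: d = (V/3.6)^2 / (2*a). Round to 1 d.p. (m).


Convert speed: V = 116 / 3.6 = 32.2222 m/s
V^2 = 1038.2716
d = 1038.2716 / (2 * 0.87)
d = 1038.2716 / 1.74
d = 596.7 m

596.7


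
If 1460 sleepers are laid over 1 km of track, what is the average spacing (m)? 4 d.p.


Spacing = 1000 m / number of sleepers
Spacing = 1000 / 1460
Spacing = 0.6849 m

0.6849


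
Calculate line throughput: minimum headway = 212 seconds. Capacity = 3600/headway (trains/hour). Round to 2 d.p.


Capacity = 3600 / headway
Capacity = 3600 / 212
Capacity = 16.98 trains/hour

16.98


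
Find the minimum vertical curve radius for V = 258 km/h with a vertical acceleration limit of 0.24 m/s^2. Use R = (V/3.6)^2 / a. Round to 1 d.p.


Convert speed: V = 258 / 3.6 = 71.6667 m/s
V^2 = 5136.1111 m^2/s^2
R_v = 5136.1111 / 0.24
R_v = 21400.5 m

21400.5


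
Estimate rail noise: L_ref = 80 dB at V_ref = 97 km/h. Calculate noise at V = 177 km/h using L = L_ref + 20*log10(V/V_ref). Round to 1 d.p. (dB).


V/V_ref = 177 / 97 = 1.824742
log10(1.824742) = 0.261202
20 * 0.261202 = 5.224
L = 80 + 5.224 = 85.2 dB

85.2


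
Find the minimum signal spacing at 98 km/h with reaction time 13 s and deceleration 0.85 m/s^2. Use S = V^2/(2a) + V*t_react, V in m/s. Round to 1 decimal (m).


V = 98 / 3.6 = 27.2222 m/s
Braking distance = 27.2222^2 / (2*0.85) = 435.9114 m
Sighting distance = 27.2222 * 13 = 353.8889 m
S = 435.9114 + 353.8889 = 789.8 m

789.8


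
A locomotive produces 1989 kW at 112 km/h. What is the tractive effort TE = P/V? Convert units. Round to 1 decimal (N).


Convert: P = 1989 kW = 1989000 W
V = 112 / 3.6 = 31.1111 m/s
TE = 1989000 / 31.1111
TE = 63932.1 N

63932.1


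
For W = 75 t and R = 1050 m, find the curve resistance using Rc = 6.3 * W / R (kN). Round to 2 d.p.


Rc = 6.3 * W / R
Rc = 6.3 * 75 / 1050
Rc = 472.5 / 1050
Rc = 0.45 kN

0.45
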